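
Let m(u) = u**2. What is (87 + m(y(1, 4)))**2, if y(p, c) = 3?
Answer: 9216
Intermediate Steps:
(87 + m(y(1, 4)))**2 = (87 + 3**2)**2 = (87 + 9)**2 = 96**2 = 9216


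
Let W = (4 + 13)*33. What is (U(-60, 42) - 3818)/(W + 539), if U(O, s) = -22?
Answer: -192/55 ≈ -3.4909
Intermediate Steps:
W = 561 (W = 17*33 = 561)
(U(-60, 42) - 3818)/(W + 539) = (-22 - 3818)/(561 + 539) = -3840/1100 = -3840*1/1100 = -192/55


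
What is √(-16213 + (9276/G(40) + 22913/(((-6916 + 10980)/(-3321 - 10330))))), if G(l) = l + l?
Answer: I*√2401593966170/5080 ≈ 305.06*I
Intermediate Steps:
G(l) = 2*l
√(-16213 + (9276/G(40) + 22913/(((-6916 + 10980)/(-3321 - 10330))))) = √(-16213 + (9276/((2*40)) + 22913/(((-6916 + 10980)/(-3321 - 10330))))) = √(-16213 + (9276/80 + 22913/((4064/(-13651))))) = √(-16213 + (9276*(1/80) + 22913/((4064*(-1/13651))))) = √(-16213 + (2319/20 + 22913/(-4064/13651))) = √(-16213 + (2319/20 + 22913*(-13651/4064))) = √(-16213 + (2319/20 - 312785363/4064)) = √(-16213 - 1561570711/20320) = √(-1891018871/20320) = I*√2401593966170/5080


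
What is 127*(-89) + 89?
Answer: -11214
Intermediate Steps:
127*(-89) + 89 = -11303 + 89 = -11214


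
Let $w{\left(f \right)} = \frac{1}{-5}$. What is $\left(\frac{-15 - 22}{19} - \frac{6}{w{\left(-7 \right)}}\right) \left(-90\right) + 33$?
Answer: $- \frac{47343}{19} \approx -2491.7$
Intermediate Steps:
$w{\left(f \right)} = - \frac{1}{5}$
$\left(\frac{-15 - 22}{19} - \frac{6}{w{\left(-7 \right)}}\right) \left(-90\right) + 33 = \left(\frac{-15 - 22}{19} - \frac{6}{- \frac{1}{5}}\right) \left(-90\right) + 33 = \left(\left(-37\right) \frac{1}{19} - -30\right) \left(-90\right) + 33 = \left(- \frac{37}{19} + 30\right) \left(-90\right) + 33 = \frac{533}{19} \left(-90\right) + 33 = - \frac{47970}{19} + 33 = - \frac{47343}{19}$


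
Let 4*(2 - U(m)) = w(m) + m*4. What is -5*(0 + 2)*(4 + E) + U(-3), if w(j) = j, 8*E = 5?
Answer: -81/2 ≈ -40.500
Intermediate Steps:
E = 5/8 (E = (⅛)*5 = 5/8 ≈ 0.62500)
U(m) = 2 - 5*m/4 (U(m) = 2 - (m + m*4)/4 = 2 - (m + 4*m)/4 = 2 - 5*m/4)
-5*(0 + 2)*(4 + E) + U(-3) = -5*(0 + 2)*(4 + 5/8) + (2 - 5/4*(-3)) = -10*37/8 + (2 + 15/4) = -5*37/4 + 23/4 = -185/4 + 23/4 = -81/2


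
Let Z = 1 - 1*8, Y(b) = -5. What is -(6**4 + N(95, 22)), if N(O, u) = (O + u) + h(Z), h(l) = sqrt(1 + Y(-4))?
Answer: -1413 - 2*I ≈ -1413.0 - 2.0*I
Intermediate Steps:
Z = -7 (Z = 1 - 8 = -7)
h(l) = 2*I (h(l) = sqrt(1 - 5) = sqrt(-4) = 2*I)
N(O, u) = O + u + 2*I (N(O, u) = (O + u) + 2*I = O + u + 2*I)
-(6**4 + N(95, 22)) = -(6**4 + (95 + 22 + 2*I)) = -(1296 + (117 + 2*I)) = -(1413 + 2*I) = -1413 - 2*I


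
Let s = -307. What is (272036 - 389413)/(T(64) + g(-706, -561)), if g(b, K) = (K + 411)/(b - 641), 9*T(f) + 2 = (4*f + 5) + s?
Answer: 158106819/7034 ≈ 22478.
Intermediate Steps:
T(f) = -304/9 + 4*f/9 (T(f) = -2/9 + ((4*f + 5) - 307)/9 = -2/9 + ((5 + 4*f) - 307)/9 = -2/9 + (-302 + 4*f)/9 = -2/9 + (-302/9 + 4*f/9) = -304/9 + 4*f/9)
g(b, K) = (411 + K)/(-641 + b)
(272036 - 389413)/(T(64) + g(-706, -561)) = (272036 - 389413)/((-304/9 + (4/9)*64) + (411 - 561)/(-641 - 706)) = -117377/((-304/9 + 256/9) - 150/(-1347)) = -117377/(-16/3 - 1/1347*(-150)) = -117377/(-16/3 + 50/449) = -117377/(-7034/1347) = -117377*(-1347/7034) = 158106819/7034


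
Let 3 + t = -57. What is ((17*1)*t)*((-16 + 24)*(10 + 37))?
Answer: -383520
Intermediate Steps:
t = -60 (t = -3 - 57 = -60)
((17*1)*t)*((-16 + 24)*(10 + 37)) = ((17*1)*(-60))*((-16 + 24)*(10 + 37)) = (17*(-60))*(8*47) = -1020*376 = -383520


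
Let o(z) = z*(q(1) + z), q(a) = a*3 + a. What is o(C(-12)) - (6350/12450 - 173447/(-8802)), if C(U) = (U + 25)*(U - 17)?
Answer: 102718152767/730566 ≈ 1.4060e+5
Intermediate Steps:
C(U) = (-17 + U)*(25 + U) (C(U) = (25 + U)*(-17 + U) = (-17 + U)*(25 + U))
q(a) = 4*a (q(a) = 3*a + a = 4*a)
o(z) = z*(4 + z) (o(z) = z*(4*1 + z) = z*(4 + z))
o(C(-12)) - (6350/12450 - 173447/(-8802)) = (-425 + (-12)² + 8*(-12))*(4 + (-425 + (-12)² + 8*(-12))) - (6350/12450 - 173447/(-8802)) = (-425 + 144 - 96)*(4 + (-425 + 144 - 96)) - (6350*(1/12450) - 173447*(-1/8802)) = -377*(4 - 377) - (127/249 + 173447/8802) = -377*(-373) - 1*14768719/730566 = 140621 - 14768719/730566 = 102718152767/730566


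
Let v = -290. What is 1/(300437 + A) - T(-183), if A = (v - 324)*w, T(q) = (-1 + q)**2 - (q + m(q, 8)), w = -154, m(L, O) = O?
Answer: -13442006782/394993 ≈ -34031.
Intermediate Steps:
T(q) = -8 + (-1 + q)**2 - q (T(q) = (-1 + q)**2 - (q + 8) = (-1 + q)**2 - (8 + q) = (-1 + q)**2 + (-8 - q) = -8 + (-1 + q)**2 - q)
A = 94556 (A = (-290 - 324)*(-154) = -614*(-154) = 94556)
1/(300437 + A) - T(-183) = 1/(300437 + 94556) - (-8 + (-1 - 183)**2 - 1*(-183)) = 1/394993 - (-8 + (-184)**2 + 183) = 1/394993 - (-8 + 33856 + 183) = 1/394993 - 1*34031 = 1/394993 - 34031 = -13442006782/394993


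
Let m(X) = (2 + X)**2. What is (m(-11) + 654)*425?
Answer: 312375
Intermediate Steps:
(m(-11) + 654)*425 = ((2 - 11)**2 + 654)*425 = ((-9)**2 + 654)*425 = (81 + 654)*425 = 735*425 = 312375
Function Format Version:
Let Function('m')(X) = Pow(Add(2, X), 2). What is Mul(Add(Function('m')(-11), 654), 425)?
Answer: 312375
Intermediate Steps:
Mul(Add(Function('m')(-11), 654), 425) = Mul(Add(Pow(Add(2, -11), 2), 654), 425) = Mul(Add(Pow(-9, 2), 654), 425) = Mul(Add(81, 654), 425) = Mul(735, 425) = 312375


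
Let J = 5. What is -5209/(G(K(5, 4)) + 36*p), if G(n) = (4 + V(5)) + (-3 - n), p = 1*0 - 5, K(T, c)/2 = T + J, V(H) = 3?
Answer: 5209/196 ≈ 26.577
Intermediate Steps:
K(T, c) = 10 + 2*T (K(T, c) = 2*(T + 5) = 2*(5 + T) = 10 + 2*T)
p = -5 (p = 0 - 5 = -5)
G(n) = 4 - n (G(n) = (4 + 3) + (-3 - n) = 7 + (-3 - n) = 4 - n)
-5209/(G(K(5, 4)) + 36*p) = -5209/((4 - (10 + 2*5)) + 36*(-5)) = -5209/((4 - (10 + 10)) - 180) = -5209/((4 - 1*20) - 180) = -5209/((4 - 20) - 180) = -5209/(-16 - 180) = -5209/(-196) = -5209*(-1/196) = 5209/196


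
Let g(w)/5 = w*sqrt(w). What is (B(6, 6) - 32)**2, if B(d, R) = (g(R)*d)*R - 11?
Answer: 7000249 - 92880*sqrt(6) ≈ 6.7727e+6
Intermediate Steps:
g(w) = 5*w**(3/2) (g(w) = 5*(w*sqrt(w)) = 5*w**(3/2))
B(d, R) = -11 + 5*d*R**(5/2) (B(d, R) = ((5*R**(3/2))*d)*R - 11 = (5*d*R**(3/2))*R - 11 = 5*d*R**(5/2) - 11 = -11 + 5*d*R**(5/2))
(B(6, 6) - 32)**2 = ((-11 + 5*6*6**(5/2)) - 32)**2 = ((-11 + 5*6*(36*sqrt(6))) - 32)**2 = ((-11 + 1080*sqrt(6)) - 32)**2 = (-43 + 1080*sqrt(6))**2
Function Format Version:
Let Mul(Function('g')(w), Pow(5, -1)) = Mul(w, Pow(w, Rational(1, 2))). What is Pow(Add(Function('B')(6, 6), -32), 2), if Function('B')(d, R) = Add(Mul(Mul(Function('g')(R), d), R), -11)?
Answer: Add(7000249, Mul(-92880, Pow(6, Rational(1, 2)))) ≈ 6.7727e+6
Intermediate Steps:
Function('g')(w) = Mul(5, Pow(w, Rational(3, 2))) (Function('g')(w) = Mul(5, Mul(w, Pow(w, Rational(1, 2)))) = Mul(5, Pow(w, Rational(3, 2))))
Function('B')(d, R) = Add(-11, Mul(5, d, Pow(R, Rational(5, 2)))) (Function('B')(d, R) = Add(Mul(Mul(Mul(5, Pow(R, Rational(3, 2))), d), R), -11) = Add(Mul(Mul(5, d, Pow(R, Rational(3, 2))), R), -11) = Add(Mul(5, d, Pow(R, Rational(5, 2))), -11) = Add(-11, Mul(5, d, Pow(R, Rational(5, 2)))))
Pow(Add(Function('B')(6, 6), -32), 2) = Pow(Add(Add(-11, Mul(5, 6, Pow(6, Rational(5, 2)))), -32), 2) = Pow(Add(Add(-11, Mul(5, 6, Mul(36, Pow(6, Rational(1, 2))))), -32), 2) = Pow(Add(Add(-11, Mul(1080, Pow(6, Rational(1, 2)))), -32), 2) = Pow(Add(-43, Mul(1080, Pow(6, Rational(1, 2)))), 2)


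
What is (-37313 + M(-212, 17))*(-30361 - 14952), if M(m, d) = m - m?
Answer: 1690763969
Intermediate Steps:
M(m, d) = 0
(-37313 + M(-212, 17))*(-30361 - 14952) = (-37313 + 0)*(-30361 - 14952) = -37313*(-45313) = 1690763969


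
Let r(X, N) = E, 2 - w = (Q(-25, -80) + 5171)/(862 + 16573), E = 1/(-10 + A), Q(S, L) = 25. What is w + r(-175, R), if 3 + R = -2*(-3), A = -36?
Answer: 1347569/802010 ≈ 1.6802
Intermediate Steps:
E = -1/46 (E = 1/(-10 - 36) = 1/(-46) = -1/46 ≈ -0.021739)
R = 3 (R = -3 - 2*(-3) = -3 + 6 = 3)
w = 29674/17435 (w = 2 - (25 + 5171)/(862 + 16573) = 2 - 5196/17435 = 29674/17435 ≈ 1.7020)
r(X, N) = -1/46
w + r(-175, R) = 29674/17435 - 1/46 = 1347569/802010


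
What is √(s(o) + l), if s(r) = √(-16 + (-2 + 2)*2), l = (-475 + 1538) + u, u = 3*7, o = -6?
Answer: 2*√(271 + I) ≈ 32.924 + 0.060746*I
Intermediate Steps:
u = 21
l = 1084 (l = (-475 + 1538) + 21 = 1063 + 21 = 1084)
s(r) = 4*I (s(r) = √(-16 + 0*2) = √(-16 + 0) = √(-16) = 4*I)
√(s(o) + l) = √(4*I + 1084) = √(1084 + 4*I)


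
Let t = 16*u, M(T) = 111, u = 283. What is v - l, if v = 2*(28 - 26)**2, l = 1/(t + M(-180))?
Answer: 37111/4639 ≈ 7.9998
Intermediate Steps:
t = 4528 (t = 16*283 = 4528)
l = 1/4639 (l = 1/(4528 + 111) = 1/4639 ≈ 0.00021556)
v = 8 (v = 2*2**2 = 2*4 = 8)
v - l = 8 - 1*1/4639 = 8 - 1/4639 = 37111/4639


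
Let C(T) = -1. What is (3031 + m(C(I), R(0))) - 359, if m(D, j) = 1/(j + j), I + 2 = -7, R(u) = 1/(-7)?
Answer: 5337/2 ≈ 2668.5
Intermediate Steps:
R(u) = -⅐
I = -9 (I = -2 - 7 = -9)
m(D, j) = 1/(2*j)
(3031 + m(C(I), R(0))) - 359 = (3031 + 1/(2*(-⅐))) - 359 = (3031 + (½)*(-7)) - 359 = (3031 - 7/2) - 359 = 6055/2 - 359 = 5337/2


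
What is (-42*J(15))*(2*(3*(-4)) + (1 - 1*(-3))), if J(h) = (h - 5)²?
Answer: 84000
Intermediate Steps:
J(h) = (-5 + h)²
(-42*J(15))*(2*(3*(-4)) + (1 - 1*(-3))) = (-42*(-5 + 15)²)*(2*(3*(-4)) + (1 - 1*(-3))) = (-42*10²)*(2*(-12) + (1 + 3)) = (-42*100)*(-24 + 4) = -4200*(-20) = 84000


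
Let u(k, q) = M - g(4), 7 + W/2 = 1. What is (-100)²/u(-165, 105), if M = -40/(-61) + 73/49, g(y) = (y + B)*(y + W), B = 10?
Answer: 29890000/341181 ≈ 87.607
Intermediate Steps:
W = -12 (W = -14 + 2*1 = -14 + 2 = -12)
g(y) = (-12 + y)*(10 + y) (g(y) = (y + 10)*(y - 12) = (10 + y)*(-12 + y) = (-12 + y)*(10 + y))
M = 6413/2989 (M = -40*(-1/61) + 73*(1/49) = 40/61 + 73/49 = 6413/2989 ≈ 2.1455)
u(k, q) = 341181/2989 (u(k, q) = 6413/2989 - (-120 + 4² - 2*4) = 6413/2989 - (-120 + 16 - 8) = 6413/2989 - 1*(-112) = 6413/2989 + 112 = 341181/2989)
(-100)²/u(-165, 105) = (-100)²/(341181/2989) = 10000*(2989/341181) = 29890000/341181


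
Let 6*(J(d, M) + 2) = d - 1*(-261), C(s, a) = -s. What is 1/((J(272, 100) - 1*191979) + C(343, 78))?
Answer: -6/1153411 ≈ -5.2020e-6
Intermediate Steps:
J(d, M) = 83/2 + d/6 (J(d, M) = -2 + (d - 1*(-261))/6 = -2 + (d + 261)/6 = -2 + (261 + d)/6 = -2 + (87/2 + d/6) = 83/2 + d/6)
1/((J(272, 100) - 1*191979) + C(343, 78)) = 1/(((83/2 + (1/6)*272) - 1*191979) - 1*343) = 1/(((83/2 + 136/3) - 191979) - 343) = 1/((521/6 - 191979) - 343) = 1/(-1151353/6 - 343) = 1/(-1153411/6) = -6/1153411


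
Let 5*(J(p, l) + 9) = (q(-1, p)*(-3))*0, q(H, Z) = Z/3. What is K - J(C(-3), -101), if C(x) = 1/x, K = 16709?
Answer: 16718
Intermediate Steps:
q(H, Z) = Z/3
J(p, l) = -9 (J(p, l) = -9 + (((p/3)*(-3))*0)/5 = -9 + (-p*0)/5 = -9 + (⅕)*0 = -9 + 0 = -9)
K - J(C(-3), -101) = 16709 - 1*(-9) = 16709 + 9 = 16718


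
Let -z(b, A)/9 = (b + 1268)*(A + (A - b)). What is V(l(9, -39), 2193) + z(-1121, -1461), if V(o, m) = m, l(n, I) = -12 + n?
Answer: 2384916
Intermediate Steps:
z(b, A) = -9*(1268 + b)*(-b + 2*A) (z(b, A) = -9*(b + 1268)*(A + (A - b)) = -9*(1268 + b)*(-b + 2*A))
V(l(9, -39), 2193) + z(-1121, -1461) = 2193 + (-22824*(-1461) + 9*(-1121)**2 + 11412*(-1121) - 18*(-1461)*(-1121)) = 2193 + (33345864 + 9*1256641 - 12792852 - 29480058) = 2193 + (33345864 + 11309769 - 12792852 - 29480058) = 2193 + 2382723 = 2384916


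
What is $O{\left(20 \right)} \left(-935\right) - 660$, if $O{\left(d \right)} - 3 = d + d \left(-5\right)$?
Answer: $71335$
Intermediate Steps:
$O{\left(d \right)} = 3 - 4 d$ ($O{\left(d \right)} = 3 + \left(d + d \left(-5\right)\right) = 3 + \left(d - 5 d\right) = 3 - 4 d$)
$O{\left(20 \right)} \left(-935\right) - 660 = \left(3 - 80\right) \left(-935\right) - 660 = \left(-77\right) \left(-935\right) - 660 = 71995 - 660 = 71335$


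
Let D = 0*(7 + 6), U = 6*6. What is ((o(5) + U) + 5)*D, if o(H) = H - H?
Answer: 0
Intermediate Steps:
o(H) = 0
U = 36
D = 0 (D = 0*13 = 0)
((o(5) + U) + 5)*D = ((0 + 36) + 5)*0 = (36 + 5)*0 = 41*0 = 0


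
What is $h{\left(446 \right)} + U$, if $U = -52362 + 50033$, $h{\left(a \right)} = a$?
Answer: $-1883$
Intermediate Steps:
$U = -2329$
$h{\left(446 \right)} + U = 446 - 2329 = -1883$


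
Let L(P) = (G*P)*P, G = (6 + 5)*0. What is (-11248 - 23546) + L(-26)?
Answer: -34794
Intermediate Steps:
G = 0 (G = 11*0 = 0)
L(P) = 0 (L(P) = (0*P)*P = 0*P = 0)
(-11248 - 23546) + L(-26) = (-11248 - 23546) + 0 = -34794 + 0 = -34794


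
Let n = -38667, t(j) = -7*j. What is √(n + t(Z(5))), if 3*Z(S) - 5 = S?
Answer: I*√348213/3 ≈ 196.7*I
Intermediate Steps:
Z(S) = 5/3 + S/3
√(n + t(Z(5))) = √(-38667 - 7*(5/3 + (⅓)*5)) = √(-38667 - 7*(5/3 + 5/3)) = √(-38667 - 7*10/3) = √(-38667 - 70/3) = √(-116071/3) = I*√348213/3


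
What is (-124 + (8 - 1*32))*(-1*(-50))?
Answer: -7400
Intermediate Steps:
(-124 + (8 - 1*32))*(-1*(-50)) = (-124 + (8 - 32))*50 = (-124 - 24)*50 = -148*50 = -7400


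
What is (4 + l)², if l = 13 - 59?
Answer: 1764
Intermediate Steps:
l = -46
(4 + l)² = (4 - 46)² = (-42)² = 1764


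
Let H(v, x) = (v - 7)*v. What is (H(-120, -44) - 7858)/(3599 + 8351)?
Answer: 3691/5975 ≈ 0.61774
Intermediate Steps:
H(v, x) = v*(-7 + v) (H(v, x) = (-7 + v)*v = v*(-7 + v))
(H(-120, -44) - 7858)/(3599 + 8351) = (-120*(-7 - 120) - 7858)/(3599 + 8351) = (-120*(-127) - 7858)/11950 = (15240 - 7858)*(1/11950) = 7382*(1/11950) = 3691/5975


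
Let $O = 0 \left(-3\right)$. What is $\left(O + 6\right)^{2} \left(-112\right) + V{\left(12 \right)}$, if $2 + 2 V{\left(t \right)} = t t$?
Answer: $-3961$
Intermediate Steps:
$O = 0$
$V{\left(t \right)} = -1 + \frac{t^{2}}{2}$ ($V{\left(t \right)} = -1 + \frac{t t}{2} = -1 + \frac{t^{2}}{2}$)
$\left(O + 6\right)^{2} \left(-112\right) + V{\left(12 \right)} = \left(0 + 6\right)^{2} \left(-112\right) - \left(1 - \frac{12^{2}}{2}\right) = 6^{2} \left(-112\right) + \left(-1 + \frac{1}{2} \cdot 144\right) = 36 \left(-112\right) + \left(-1 + 72\right) = -4032 + 71 = -3961$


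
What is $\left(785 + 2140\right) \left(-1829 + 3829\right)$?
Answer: $5850000$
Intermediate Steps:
$\left(785 + 2140\right) \left(-1829 + 3829\right) = 2925 \cdot 2000 = 5850000$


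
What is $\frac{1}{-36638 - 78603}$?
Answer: $- \frac{1}{115241} \approx -8.6775 \cdot 10^{-6}$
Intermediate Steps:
$\frac{1}{-36638 - 78603} = \frac{1}{-115241} = - \frac{1}{115241}$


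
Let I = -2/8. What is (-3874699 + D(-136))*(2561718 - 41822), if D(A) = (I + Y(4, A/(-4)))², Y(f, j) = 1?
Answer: -19527674187725/2 ≈ -9.7638e+12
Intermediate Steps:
I = -¼ (I = -2*⅛ = -¼ ≈ -0.25000)
D(A) = 9/16 (D(A) = (-¼ + 1)² = (¾)² = 9/16)
(-3874699 + D(-136))*(2561718 - 41822) = (-3874699 + 9/16)*(2561718 - 41822) = -61995175/16*2519896 = -19527674187725/2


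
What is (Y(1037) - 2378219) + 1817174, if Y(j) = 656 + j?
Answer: -559352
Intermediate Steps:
(Y(1037) - 2378219) + 1817174 = ((656 + 1037) - 2378219) + 1817174 = (1693 - 2378219) + 1817174 = -2376526 + 1817174 = -559352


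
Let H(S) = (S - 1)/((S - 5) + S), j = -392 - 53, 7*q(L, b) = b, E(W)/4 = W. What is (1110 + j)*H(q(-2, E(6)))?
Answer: 11305/13 ≈ 869.62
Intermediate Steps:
E(W) = 4*W
q(L, b) = b/7
j = -445
H(S) = (-1 + S)/(-5 + 2*S) (H(S) = (-1 + S)/((-5 + S) + S) = (-1 + S)/(-5 + 2*S))
(1110 + j)*H(q(-2, E(6))) = (1110 - 445)*((-1 + (4*6)/7)/(-5 + 2*((4*6)/7))) = 665*((-1 + (1/7)*24)/(-5 + 2*((1/7)*24))) = 665*((-1 + 24/7)/(-5 + 2*(24/7))) = 665*((17/7)/(-5 + 48/7)) = 665*((17/7)/(13/7)) = 665*((7/13)*(17/7)) = 665*(17/13) = 11305/13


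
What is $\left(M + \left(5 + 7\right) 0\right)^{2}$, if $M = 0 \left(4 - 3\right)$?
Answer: $0$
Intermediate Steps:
$M = 0$ ($M = 0 \cdot 1 = 0$)
$\left(M + \left(5 + 7\right) 0\right)^{2} = \left(0 + \left(5 + 7\right) 0\right)^{2} = \left(0 + 12 \cdot 0\right)^{2} = \left(0 + 0\right)^{2} = 0^{2} = 0$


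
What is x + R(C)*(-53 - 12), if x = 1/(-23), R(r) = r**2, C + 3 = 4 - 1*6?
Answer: -37376/23 ≈ -1625.0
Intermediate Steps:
C = -5 (C = -3 + (4 - 1*6) = -3 + (4 - 6) = -3 - 2 = -5)
x = -1/23 ≈ -0.043478
x + R(C)*(-53 - 12) = -1/23 + (-5)**2*(-53 - 12) = -1/23 + 25*(-65) = -1/23 - 1625 = -37376/23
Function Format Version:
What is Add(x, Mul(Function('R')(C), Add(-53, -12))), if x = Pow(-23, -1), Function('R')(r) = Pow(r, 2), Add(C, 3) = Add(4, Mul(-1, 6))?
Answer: Rational(-37376, 23) ≈ -1625.0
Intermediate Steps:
C = -5 (C = Add(-3, Add(4, Mul(-1, 6))) = Add(-3, Add(4, -6)) = Add(-3, -2) = -5)
x = Rational(-1, 23) ≈ -0.043478
Add(x, Mul(Function('R')(C), Add(-53, -12))) = Add(Rational(-1, 23), Mul(Pow(-5, 2), Add(-53, -12))) = Add(Rational(-1, 23), Mul(25, -65)) = Add(Rational(-1, 23), -1625) = Rational(-37376, 23)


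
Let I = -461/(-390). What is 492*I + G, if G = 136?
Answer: 46642/65 ≈ 717.57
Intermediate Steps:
I = 461/390 (I = -461*(-1/390) = 461/390 ≈ 1.1821)
492*I + G = 492*(461/390) + 136 = 37802/65 + 136 = 46642/65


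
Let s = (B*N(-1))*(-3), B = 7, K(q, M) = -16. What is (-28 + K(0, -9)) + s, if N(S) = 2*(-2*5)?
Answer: 376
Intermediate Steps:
N(S) = -20 (N(S) = 2*(-10) = -20)
s = 420 (s = (7*(-20))*(-3) = -140*(-3) = 420)
(-28 + K(0, -9)) + s = (-28 - 16) + 420 = -44 + 420 = 376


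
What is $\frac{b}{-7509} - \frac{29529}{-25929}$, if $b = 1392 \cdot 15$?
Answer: $- \frac{11839417}{7211143} \approx -1.6418$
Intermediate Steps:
$b = 20880$
$\frac{b}{-7509} - \frac{29529}{-25929} = \frac{20880}{-7509} - \frac{29529}{-25929} = 20880 \left(- \frac{1}{7509}\right) - - \frac{3281}{2881} = - \frac{6960}{2503} + \frac{3281}{2881} = - \frac{11839417}{7211143}$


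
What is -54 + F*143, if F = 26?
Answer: 3664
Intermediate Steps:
-54 + F*143 = -54 + 26*143 = -54 + 3718 = 3664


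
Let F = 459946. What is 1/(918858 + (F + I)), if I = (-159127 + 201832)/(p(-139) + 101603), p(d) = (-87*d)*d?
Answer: 1579324/2177578205791 ≈ 7.2527e-7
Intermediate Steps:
p(d) = -87*d²
I = -42705/1579324 (I = (-159127 + 201832)/(-87*(-139)² + 101603) = 42705/(-87*19321 + 101603) = 42705/(-1680927 + 101603) = 42705/(-1579324) = 42705*(-1/1579324) = -42705/1579324 ≈ -0.027040)
1/(918858 + (F + I)) = 1/(918858 + (459946 - 42705/1579324)) = 1/(918858 + 726403713799/1579324) = 1/(2177578205791/1579324) = 1579324/2177578205791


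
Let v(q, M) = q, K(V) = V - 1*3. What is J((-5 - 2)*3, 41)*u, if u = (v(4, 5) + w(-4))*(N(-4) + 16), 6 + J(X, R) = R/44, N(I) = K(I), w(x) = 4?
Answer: -4014/11 ≈ -364.91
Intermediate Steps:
K(V) = -3 + V (K(V) = V - 3 = -3 + V)
N(I) = -3 + I
J(X, R) = -6 + R/44
u = 72 (u = (4 + 4)*((-3 - 4) + 16) = 8*(-7 + 16) = 8*9 = 72)
J((-5 - 2)*3, 41)*u = (-6 + (1/44)*41)*72 = (-6 + 41/44)*72 = -223/44*72 = -4014/11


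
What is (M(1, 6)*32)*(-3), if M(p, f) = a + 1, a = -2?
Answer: 96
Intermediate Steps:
M(p, f) = -1 (M(p, f) = -2 + 1 = -1)
(M(1, 6)*32)*(-3) = -1*32*(-3) = -32*(-3) = 96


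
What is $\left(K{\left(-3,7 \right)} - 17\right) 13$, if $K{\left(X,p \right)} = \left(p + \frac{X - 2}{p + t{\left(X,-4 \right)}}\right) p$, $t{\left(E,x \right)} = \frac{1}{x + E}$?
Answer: $\frac{16783}{48} \approx 349.65$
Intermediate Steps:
$t{\left(E,x \right)} = \frac{1}{E + x}$
$K{\left(X,p \right)} = p \left(p + \frac{-2 + X}{p + \frac{1}{-4 + X}}\right)$ ($K{\left(X,p \right)} = \left(p + \frac{X - 2}{p + \frac{1}{X - 4}}\right) p = \left(p + \frac{-2 + X}{p + \frac{1}{-4 + X}}\right) p = p \left(p + \frac{-2 + X}{p + \frac{1}{-4 + X}}\right)$)
$\left(K{\left(-3,7 \right)} - 17\right) 13 = \left(\frac{7 \left(7 + \left(-4 - 3\right) \left(-2 - 3 + 7^{2}\right)\right)}{1 + 7 \left(-4 - 3\right)} - 17\right) 13 = \left(\frac{7 \left(7 - 7 \left(-2 - 3 + 49\right)\right)}{1 + 7 \left(-7\right)} - 17\right) 13 = \left(\frac{7 \left(7 - 308\right)}{1 - 49} - 17\right) 13 = \left(\frac{7 \left(7 - 308\right)}{-48} - 17\right) 13 = \left(7 \left(- \frac{1}{48}\right) \left(-301\right) - 17\right) 13 = \left(\frac{2107}{48} - 17\right) 13 = \frac{1291}{48} \cdot 13 = \frac{16783}{48}$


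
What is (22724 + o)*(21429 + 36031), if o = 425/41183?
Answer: 53773534010820/41183 ≈ 1.3057e+9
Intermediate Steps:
o = 425/41183 (o = 425*(1/41183) = 425/41183 ≈ 0.010320)
(22724 + o)*(21429 + 36031) = (22724 + 425/41183)*(21429 + 36031) = (935842917/41183)*57460 = 53773534010820/41183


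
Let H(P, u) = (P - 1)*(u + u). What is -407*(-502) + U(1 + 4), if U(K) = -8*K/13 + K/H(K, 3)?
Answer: 63745073/312 ≈ 2.0431e+5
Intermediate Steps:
H(P, u) = 2*u*(-1 + P) (H(P, u) = (-1 + P)*(2*u) = 2*u*(-1 + P))
U(K) = -8*K/13 + K/(-6 + 6*K) (U(K) = -8*K/13 + K/((2*3*(-1 + K))) = -8*K/13 + K/(-6 + 6*K))
-407*(-502) + U(1 + 4) = -407*(-502) + (1 + 4)*(61 - 48*(1 + 4))/(78*(-1 + (1 + 4))) = 204314 + (1/78)*5*(61 - 48*5)/(-1 + 5) = 204314 + (1/78)*5*(61 - 240)/4 = 204314 + (1/78)*5*(¼)*(-179) = 204314 - 895/312 = 63745073/312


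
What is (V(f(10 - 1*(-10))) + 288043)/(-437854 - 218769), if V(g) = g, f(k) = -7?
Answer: -288036/656623 ≈ -0.43866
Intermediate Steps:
(V(f(10 - 1*(-10))) + 288043)/(-437854 - 218769) = (-7 + 288043)/(-437854 - 218769) = 288036/(-656623) = 288036*(-1/656623) = -288036/656623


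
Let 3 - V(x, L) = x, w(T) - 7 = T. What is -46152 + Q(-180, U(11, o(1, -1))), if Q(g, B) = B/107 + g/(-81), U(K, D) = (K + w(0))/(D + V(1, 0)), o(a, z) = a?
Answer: -44442182/963 ≈ -46150.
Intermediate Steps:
w(T) = 7 + T
V(x, L) = 3 - x
U(K, D) = (7 + K)/(2 + D) (U(K, D) = (K + (7 + 0))/(D + (3 - 1*1)) = (K + 7)/(D + (3 - 1)) = (7 + K)/(D + 2) = (7 + K)/(2 + D))
Q(g, B) = -g/81 + B/107 (Q(g, B) = B*(1/107) + g*(-1/81) = B/107 - g/81 = -g/81 + B/107)
-46152 + Q(-180, U(11, o(1, -1))) = -46152 + (-1/81*(-180) + ((7 + 11)/(2 + 1))/107) = -46152 + (20/9 + (18/3)/107) = -46152 + (20/9 + ((1/3)*18)/107) = -46152 + (20/9 + (1/107)*6) = -46152 + (20/9 + 6/107) = -46152 + 2194/963 = -44442182/963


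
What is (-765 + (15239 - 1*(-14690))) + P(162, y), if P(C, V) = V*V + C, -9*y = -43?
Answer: 2377255/81 ≈ 29349.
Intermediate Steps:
y = 43/9 (y = -⅑*(-43) = 43/9 ≈ 4.7778)
P(C, V) = C + V² (P(C, V) = V² + C = C + V²)
(-765 + (15239 - 1*(-14690))) + P(162, y) = (-765 + (15239 - 1*(-14690))) + (162 + (43/9)²) = (-765 + (15239 + 14690)) + (162 + 1849/81) = (-765 + 29929) + 14971/81 = 29164 + 14971/81 = 2377255/81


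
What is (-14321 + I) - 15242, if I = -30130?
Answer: -59693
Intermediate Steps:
(-14321 + I) - 15242 = (-14321 - 30130) - 15242 = -44451 - 15242 = -59693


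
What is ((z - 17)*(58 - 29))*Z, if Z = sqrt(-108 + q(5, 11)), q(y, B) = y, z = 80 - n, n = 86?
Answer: -667*I*sqrt(103) ≈ -6769.3*I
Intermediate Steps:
z = -6 (z = 80 - 1*86 = 80 - 86 = -6)
Z = I*sqrt(103) (Z = sqrt(-108 + 5) = sqrt(-103) = I*sqrt(103) ≈ 10.149*I)
((z - 17)*(58 - 29))*Z = ((-6 - 17)*(58 - 29))*(I*sqrt(103)) = (-23*29)*(I*sqrt(103)) = -667*I*sqrt(103)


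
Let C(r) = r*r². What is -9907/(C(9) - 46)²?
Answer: -9907/466489 ≈ -0.021237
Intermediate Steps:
C(r) = r³
-9907/(C(9) - 46)² = -9907/(9³ - 46)² = -9907/(729 - 46)² = -9907/(683²) = -9907/466489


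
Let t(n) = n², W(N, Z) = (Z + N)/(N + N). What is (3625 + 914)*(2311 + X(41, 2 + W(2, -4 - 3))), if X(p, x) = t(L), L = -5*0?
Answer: 10489629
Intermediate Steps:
L = 0
W(N, Z) = (N + Z)/(2*N) (W(N, Z) = (N + Z)/((2*N)) = (N + Z)*(1/(2*N)) = (N + Z)/(2*N))
X(p, x) = 0 (X(p, x) = 0² = 0)
(3625 + 914)*(2311 + X(41, 2 + W(2, -4 - 3))) = (3625 + 914)*(2311 + 0) = 4539*2311 = 10489629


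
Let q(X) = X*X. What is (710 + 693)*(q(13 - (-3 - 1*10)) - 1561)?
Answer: -1241655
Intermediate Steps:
q(X) = X²
(710 + 693)*(q(13 - (-3 - 1*10)) - 1561) = (710 + 693)*((13 - (-3 - 1*10))² - 1561) = 1403*((13 - (-3 - 10))² - 1561) = 1403*((13 - 1*(-13))² - 1561) = 1403*((13 + 13)² - 1561) = 1403*(26² - 1561) = 1403*(676 - 1561) = 1403*(-885) = -1241655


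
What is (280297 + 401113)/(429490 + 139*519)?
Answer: 681410/501631 ≈ 1.3584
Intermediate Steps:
(280297 + 401113)/(429490 + 139*519) = 681410/(429490 + 72141) = 681410/501631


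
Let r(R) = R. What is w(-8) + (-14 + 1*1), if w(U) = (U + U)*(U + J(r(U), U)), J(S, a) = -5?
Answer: 195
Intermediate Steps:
w(U) = 2*U*(-5 + U) (w(U) = (U + U)*(U - 5) = (2*U)*(-5 + U) = 2*U*(-5 + U))
w(-8) + (-14 + 1*1) = 2*(-8)*(-5 - 8) + (-14 + 1*1) = 2*(-8)*(-13) + (-14 + 1) = 208 - 13 = 195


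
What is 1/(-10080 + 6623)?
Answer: -1/3457 ≈ -0.00028927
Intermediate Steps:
1/(-10080 + 6623) = 1/(-3457) = -1/3457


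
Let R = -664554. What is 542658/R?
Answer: -90443/110759 ≈ -0.81658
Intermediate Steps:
542658/R = 542658/(-664554) = 542658*(-1/664554) = -90443/110759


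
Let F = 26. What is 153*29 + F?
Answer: 4463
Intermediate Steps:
153*29 + F = 153*29 + 26 = 4437 + 26 = 4463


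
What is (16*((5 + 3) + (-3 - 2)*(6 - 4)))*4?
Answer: -128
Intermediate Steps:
(16*((5 + 3) + (-3 - 2)*(6 - 4)))*4 = (16*(8 - 5*2))*4 = (16*(8 - 10))*4 = (16*(-2))*4 = -32*4 = -128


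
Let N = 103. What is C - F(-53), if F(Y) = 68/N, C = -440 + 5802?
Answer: 552218/103 ≈ 5361.3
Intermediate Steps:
C = 5362
F(Y) = 68/103
C - F(-53) = 5362 - 1*68/103 = 5362 - 68/103 = 552218/103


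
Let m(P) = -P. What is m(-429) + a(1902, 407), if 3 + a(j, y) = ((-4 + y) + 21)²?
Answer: 180202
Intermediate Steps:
a(j, y) = -3 + (17 + y)² (a(j, y) = -3 + ((-4 + y) + 21)² = -3 + (17 + y)²)
m(-429) + a(1902, 407) = -1*(-429) + (-3 + (17 + 407)²) = 429 + (-3 + 424²) = 429 + (-3 + 179776) = 429 + 179773 = 180202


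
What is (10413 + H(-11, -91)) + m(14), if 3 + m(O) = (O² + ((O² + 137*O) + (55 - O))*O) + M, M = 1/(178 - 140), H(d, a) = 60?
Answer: 1551769/38 ≈ 40836.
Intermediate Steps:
M = 1/38 ≈ 0.026316
m(O) = -113/38 + O² + O*(55 + O² + 136*O) (m(O) = -3 + ((O² + ((O² + 137*O) + (55 - O))*O) + 1/38) = -3 + ((O² + (55 + O² + 136*O)*O) + 1/38) = -3 + ((O² + O*(55 + O² + 136*O)) + 1/38) = -3 + (1/38 + O² + O*(55 + O² + 136*O)) = -113/38 + O² + O*(55 + O² + 136*O))
(10413 + H(-11, -91)) + m(14) = (10413 + 60) + (-113/38 + 14³ + 55*14 + 137*14²) = 10473 + (-113/38 + 2744 + 770 + 137*196) = 10473 + (-113/38 + 2744 + 770 + 26852) = 10473 + 1153795/38 = 1551769/38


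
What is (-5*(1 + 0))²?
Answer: 25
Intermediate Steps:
(-5*(1 + 0))² = (-5*1)² = (-5)² = 25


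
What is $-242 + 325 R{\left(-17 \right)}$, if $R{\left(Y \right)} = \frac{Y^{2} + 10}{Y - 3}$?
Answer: $- \frac{20403}{4} \approx -5100.8$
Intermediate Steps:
$R{\left(Y \right)} = \frac{10 + Y^{2}}{-3 + Y}$
$-242 + 325 R{\left(-17 \right)} = -242 + 325 \frac{10 + \left(-17\right)^{2}}{-3 - 17} = -242 + 325 \frac{10 + 289}{-20} = -242 + 325 \left(\left(- \frac{1}{20}\right) 299\right) = -242 + 325 \left(- \frac{299}{20}\right) = -242 - \frac{19435}{4} = - \frac{20403}{4}$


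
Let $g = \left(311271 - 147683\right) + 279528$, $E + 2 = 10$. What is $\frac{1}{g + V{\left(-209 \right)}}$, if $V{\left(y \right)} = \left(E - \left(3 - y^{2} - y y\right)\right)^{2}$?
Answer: $\frac{1}{7633435805} \approx 1.31 \cdot 10^{-10}$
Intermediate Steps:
$E = 8$ ($E = -2 + 10 = 8$)
$g = 443116$ ($g = 163588 + 279528 = 443116$)
$V{\left(y \right)} = \left(5 + 2 y^{2}\right)^{2}$ ($V{\left(y \right)} = \left(8 - \left(3 - y^{2} - y y\right)\right)^{2} = \left(8 + \left(\left(y^{2} + y^{2}\right) - 3\right)\right)^{2} = \left(8 + \left(2 y^{2} - 3\right)\right)^{2} = \left(8 + \left(-3 + 2 y^{2}\right)\right)^{2} = \left(5 + 2 y^{2}\right)^{2}$)
$\frac{1}{g + V{\left(-209 \right)}} = \frac{1}{443116 + \left(5 + 2 \left(-209\right)^{2}\right)^{2}} = \frac{1}{443116 + \left(5 + 2 \cdot 43681\right)^{2}} = \frac{1}{443116 + \left(5 + 87362\right)^{2}} = \frac{1}{443116 + 87367^{2}} = \frac{1}{443116 + 7632992689} = \frac{1}{7633435805}$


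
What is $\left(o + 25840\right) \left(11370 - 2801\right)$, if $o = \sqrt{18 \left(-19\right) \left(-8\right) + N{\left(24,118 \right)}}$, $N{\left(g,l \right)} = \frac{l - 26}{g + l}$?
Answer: $221422960 + \frac{8569 \sqrt{13795442}}{71} \approx 2.2187 \cdot 10^{8}$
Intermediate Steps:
$N{\left(g,l \right)} = \frac{-26 + l}{g + l}$
$o = \frac{\sqrt{13795442}}{71}$ ($o = \sqrt{18 \left(-19\right) \left(-8\right) + \frac{-26 + 118}{24 + 118}} = \sqrt{\left(-342\right) \left(-8\right) + \frac{1}{142} \cdot 92} = \sqrt{2736 + \frac{1}{142} \cdot 92} = \sqrt{2736 + \frac{46}{71}} = \sqrt{\frac{194302}{71}} = \frac{\sqrt{13795442}}{71} \approx 52.313$)
$\left(o + 25840\right) \left(11370 - 2801\right) = \left(\frac{\sqrt{13795442}}{71} + 25840\right) \left(11370 - 2801\right) = \left(25840 + \frac{\sqrt{13795442}}{71}\right) 8569 = 221422960 + \frac{8569 \sqrt{13795442}}{71}$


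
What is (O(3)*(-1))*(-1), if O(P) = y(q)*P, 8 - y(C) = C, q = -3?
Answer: 33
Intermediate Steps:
y(C) = 8 - C
O(P) = 11*P (O(P) = (8 - 1*(-3))*P = (8 + 3)*P = 11*P)
(O(3)*(-1))*(-1) = ((11*3)*(-1))*(-1) = (33*(-1))*(-1) = -33*(-1) = 33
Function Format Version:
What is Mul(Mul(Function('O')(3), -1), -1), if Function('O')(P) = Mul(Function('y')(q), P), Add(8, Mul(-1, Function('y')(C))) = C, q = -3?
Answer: 33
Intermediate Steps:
Function('y')(C) = Add(8, Mul(-1, C))
Function('O')(P) = Mul(11, P) (Function('O')(P) = Mul(Add(8, Mul(-1, -3)), P) = Mul(Add(8, 3), P) = Mul(11, P))
Mul(Mul(Function('O')(3), -1), -1) = Mul(Mul(Mul(11, 3), -1), -1) = Mul(Mul(33, -1), -1) = Mul(-33, -1) = 33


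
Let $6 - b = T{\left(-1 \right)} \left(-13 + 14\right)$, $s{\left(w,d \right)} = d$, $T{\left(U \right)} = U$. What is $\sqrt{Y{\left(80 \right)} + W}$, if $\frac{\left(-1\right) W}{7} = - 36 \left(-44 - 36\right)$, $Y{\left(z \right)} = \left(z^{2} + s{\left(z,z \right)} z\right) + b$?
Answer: $3 i \sqrt{817} \approx 85.75 i$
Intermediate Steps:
$b = 7$ ($b = 6 - - (-13 + 14) = 6 - \left(-1\right) 1 = 6 - -1 = 6 + 1 = 7$)
$Y{\left(z \right)} = 7 + 2 z^{2}$ ($Y{\left(z \right)} = \left(z^{2} + z z\right) + 7 = \left(z^{2} + z^{2}\right) + 7 = 2 z^{2} + 7 = 7 + 2 z^{2}$)
$W = -20160$ ($W = - 7 \left(- 36 \left(-44 - 36\right)\right) = - 7 \left(\left(-36\right) \left(-80\right)\right) = \left(-7\right) 2880 = -20160$)
$\sqrt{Y{\left(80 \right)} + W} = \sqrt{\left(7 + 2 \cdot 80^{2}\right) - 20160} = \sqrt{\left(7 + 2 \cdot 6400\right) - 20160} = \sqrt{\left(7 + 12800\right) - 20160} = \sqrt{12807 - 20160} = \sqrt{-7353} = 3 i \sqrt{817}$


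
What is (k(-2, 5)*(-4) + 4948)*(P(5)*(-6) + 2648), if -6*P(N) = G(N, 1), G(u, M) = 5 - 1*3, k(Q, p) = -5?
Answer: 13165200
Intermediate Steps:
G(u, M) = 2 (G(u, M) = 5 - 3 = 2)
P(N) = -1/3 (P(N) = -1/6*2 = -1/3)
(k(-2, 5)*(-4) + 4948)*(P(5)*(-6) + 2648) = (-5*(-4) + 4948)*(-1/3*(-6) + 2648) = (20 + 4948)*(2 + 2648) = 4968*2650 = 13165200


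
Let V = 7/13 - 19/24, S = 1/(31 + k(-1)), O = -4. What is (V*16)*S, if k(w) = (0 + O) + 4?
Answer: -158/1209 ≈ -0.13069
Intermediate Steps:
k(w) = 0 (k(w) = (0 - 4) + 4 = -4 + 4 = 0)
S = 1/31 (S = 1/(31 + 0) = 1/31 ≈ 0.032258)
V = -79/312 (V = 7*(1/13) - 19*1/24 = 7/13 - 19/24 = -79/312 ≈ -0.25321)
(V*16)*S = -79/312*16*(1/31) = -158/39*1/31 = -158/1209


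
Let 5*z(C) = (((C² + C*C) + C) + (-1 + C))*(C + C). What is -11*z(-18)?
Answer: 241956/5 ≈ 48391.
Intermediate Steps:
z(C) = 2*C*(-1 + 2*C + 2*C²)/5 (z(C) = ((((C² + C*C) + C) + (-1 + C))*(C + C))/5 = ((((C² + C²) + C) + (-1 + C))*(2*C))/5 = (((2*C² + C) + (-1 + C))*(2*C))/5 = (((C + 2*C²) + (-1 + C))*(2*C))/5 = ((-1 + 2*C + 2*C²)*(2*C))/5 = (2*C*(-1 + 2*C + 2*C²))/5 = 2*C*(-1 + 2*C + 2*C²)/5)
-11*z(-18) = -22*(-18)*(-1 + 2*(-18) + 2*(-18)²)/5 = -22*(-18)*(-1 - 36 + 2*324)/5 = -22*(-18)*(-1 - 36 + 648)/5 = -22*(-18)*611/5 = -11*(-21996/5) = 241956/5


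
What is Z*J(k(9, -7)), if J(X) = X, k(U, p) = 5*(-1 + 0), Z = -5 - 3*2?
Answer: 55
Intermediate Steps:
Z = -11 (Z = -5 - 6 = -11)
k(U, p) = -5 (k(U, p) = 5*(-1) = -5)
Z*J(k(9, -7)) = -11*(-5) = 55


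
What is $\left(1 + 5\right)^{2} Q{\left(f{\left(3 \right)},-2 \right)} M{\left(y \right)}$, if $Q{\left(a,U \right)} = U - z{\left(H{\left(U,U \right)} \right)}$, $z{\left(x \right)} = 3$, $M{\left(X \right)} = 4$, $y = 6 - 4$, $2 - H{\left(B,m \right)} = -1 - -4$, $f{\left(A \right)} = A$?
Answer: $-720$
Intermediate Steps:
$H{\left(B,m \right)} = -1$ ($H{\left(B,m \right)} = 2 - \left(-1 - -4\right) = 2 - \left(-1 + 4\right) = 2 - 3 = -1$)
$y = 2$
$Q{\left(a,U \right)} = -3 + U$ ($Q{\left(a,U \right)} = U - 3 = -3 + U$)
$\left(1 + 5\right)^{2} Q{\left(f{\left(3 \right)},-2 \right)} M{\left(y \right)} = \left(1 + 5\right)^{2} \left(-3 - 2\right) 4 = 6^{2} \left(-5\right) 4 = 36 \left(-5\right) 4 = \left(-180\right) 4 = -720$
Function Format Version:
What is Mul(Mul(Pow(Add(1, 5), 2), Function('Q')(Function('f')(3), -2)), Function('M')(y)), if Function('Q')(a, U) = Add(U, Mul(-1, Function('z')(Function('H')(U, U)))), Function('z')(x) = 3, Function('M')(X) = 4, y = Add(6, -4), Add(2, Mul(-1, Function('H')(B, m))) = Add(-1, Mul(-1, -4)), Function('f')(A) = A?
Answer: -720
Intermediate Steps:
Function('H')(B, m) = -1 (Function('H')(B, m) = Add(2, Mul(-1, Add(-1, Mul(-1, -4)))) = Add(2, Mul(-1, Add(-1, 4))) = Add(2, Mul(-1, 3)) = Add(2, -3) = -1)
y = 2
Function('Q')(a, U) = Add(-3, U) (Function('Q')(a, U) = Add(U, Mul(-1, 3)) = Add(U, -3) = Add(-3, U))
Mul(Mul(Pow(Add(1, 5), 2), Function('Q')(Function('f')(3), -2)), Function('M')(y)) = Mul(Mul(Pow(Add(1, 5), 2), Add(-3, -2)), 4) = Mul(Mul(Pow(6, 2), -5), 4) = Mul(Mul(36, -5), 4) = Mul(-180, 4) = -720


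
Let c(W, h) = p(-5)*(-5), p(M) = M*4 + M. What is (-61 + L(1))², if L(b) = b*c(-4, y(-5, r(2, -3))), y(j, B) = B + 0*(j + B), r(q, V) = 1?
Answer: 4096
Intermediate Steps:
p(M) = 5*M (p(M) = 4*M + M = 5*M)
y(j, B) = B (y(j, B) = B + 0*(B + j) = B + 0 = B)
c(W, h) = 125 (c(W, h) = (5*(-5))*(-5) = -25*(-5) = 125)
L(b) = 125*b (L(b) = b*125 = 125*b)
(-61 + L(1))² = (-61 + 125*1)² = (-61 + 125)² = 64² = 4096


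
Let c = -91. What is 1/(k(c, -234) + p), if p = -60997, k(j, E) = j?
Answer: -1/61088 ≈ -1.6370e-5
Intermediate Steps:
1/(k(c, -234) + p) = 1/(-91 - 60997) = 1/(-61088) = -1/61088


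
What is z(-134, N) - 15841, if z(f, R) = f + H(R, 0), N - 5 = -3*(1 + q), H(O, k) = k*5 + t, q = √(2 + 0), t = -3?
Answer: -15978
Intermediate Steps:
q = √2 ≈ 1.4142
H(O, k) = -3 + 5*k (H(O, k) = k*5 - 3 = 5*k - 3 = -3 + 5*k)
N = 2 - 3*√2 (N = 5 - 3*(1 + √2) = 5 + (-3 - 3*√2) = 2 - 3*√2 ≈ -2.2426)
z(f, R) = -3 + f (z(f, R) = f + (-3 + 5*0) = f + (-3 + 0) = f - 3 = -3 + f)
z(-134, N) - 15841 = (-3 - 134) - 15841 = -137 - 15841 = -15978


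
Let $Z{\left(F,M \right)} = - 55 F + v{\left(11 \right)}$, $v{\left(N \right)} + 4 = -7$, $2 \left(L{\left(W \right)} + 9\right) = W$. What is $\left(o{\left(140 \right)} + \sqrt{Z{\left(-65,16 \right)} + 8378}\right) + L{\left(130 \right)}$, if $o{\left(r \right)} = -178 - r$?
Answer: $-262 + \sqrt{11942} \approx -152.72$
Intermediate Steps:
$L{\left(W \right)} = -9 + \frac{W}{2}$
$v{\left(N \right)} = -11$ ($v{\left(N \right)} = -4 - 7 = -11$)
$Z{\left(F,M \right)} = -11 - 55 F$ ($Z{\left(F,M \right)} = - 55 F - 11 = -11 - 55 F$)
$\left(o{\left(140 \right)} + \sqrt{Z{\left(-65,16 \right)} + 8378}\right) + L{\left(130 \right)} = \left(\left(-178 - 140\right) + \sqrt{\left(-11 - -3575\right) + 8378}\right) + \left(-9 + \frac{1}{2} \cdot 130\right) = \left(\left(-178 - 140\right) + \sqrt{\left(-11 + 3575\right) + 8378}\right) + \left(-9 + 65\right) = \left(-318 + \sqrt{3564 + 8378}\right) + 56 = \left(-318 + \sqrt{11942}\right) + 56 = -262 + \sqrt{11942}$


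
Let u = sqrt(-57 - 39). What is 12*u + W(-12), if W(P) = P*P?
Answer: 144 + 48*I*sqrt(6) ≈ 144.0 + 117.58*I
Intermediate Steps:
W(P) = P**2
u = 4*I*sqrt(6) (u = sqrt(-96) = 4*I*sqrt(6) ≈ 9.798*I)
12*u + W(-12) = 12*(4*I*sqrt(6)) + (-12)**2 = 48*I*sqrt(6) + 144 = 144 + 48*I*sqrt(6)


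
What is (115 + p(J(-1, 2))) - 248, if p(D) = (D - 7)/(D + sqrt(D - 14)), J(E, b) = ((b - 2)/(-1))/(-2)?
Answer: -133 + I*sqrt(14)/2 ≈ -133.0 + 1.8708*I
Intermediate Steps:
J(E, b) = -1 + b/2 (J(E, b) = ((-2 + b)*(-1))*(-1/2) = (2 - b)*(-1/2) = -1 + b/2)
p(D) = (-7 + D)/(D + sqrt(-14 + D))
(115 + p(J(-1, 2))) - 248 = (115 + (-7 + (-1 + (1/2)*2))/((-1 + (1/2)*2) + sqrt(-14 + (-1 + (1/2)*2)))) - 248 = (115 + (-7 + (-1 + 1))/((-1 + 1) + sqrt(-14 + (-1 + 1)))) - 248 = (115 + (-7 + 0)/(0 + sqrt(-14 + 0))) - 248 = (115 - 7/(0 + sqrt(-14))) - 248 = (115 - 7/(0 + I*sqrt(14))) - 248 = (115 - 7/(I*sqrt(14))) - 248 = (115 - I*sqrt(14)/14*(-7)) - 248 = (115 + I*sqrt(14)/2) - 248 = -133 + I*sqrt(14)/2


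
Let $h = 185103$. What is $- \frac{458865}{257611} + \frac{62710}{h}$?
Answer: $- \frac{68782502285}{47684568933} \approx -1.4424$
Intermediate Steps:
$- \frac{458865}{257611} + \frac{62710}{h} = - \frac{458865}{257611} + \frac{62710}{185103} = - \frac{68782502285}{47684568933}$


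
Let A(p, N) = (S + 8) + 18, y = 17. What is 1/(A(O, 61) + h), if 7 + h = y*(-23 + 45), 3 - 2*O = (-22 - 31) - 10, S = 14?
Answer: 1/407 ≈ 0.0024570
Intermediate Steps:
O = 33 (O = 3/2 - ((-22 - 31) - 10)/2 = 3/2 - (-53 - 10)/2 = 3/2 - ½*(-63) = 3/2 + 63/2 = 33)
A(p, N) = 40 (A(p, N) = (14 + 8) + 18 = 22 + 18 = 40)
h = 367 (h = -7 + 17*(-23 + 45) = -7 + 17*22 = -7 + 374 = 367)
1/(A(O, 61) + h) = 1/(40 + 367) = 1/407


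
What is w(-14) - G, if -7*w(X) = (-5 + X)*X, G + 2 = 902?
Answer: -938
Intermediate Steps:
G = 900 (G = -2 + 902 = 900)
w(X) = -X*(-5 + X)/7 (w(X) = -(-5 + X)*X/7 = -X*(-5 + X)/7)
w(-14) - G = (1/7)*(-14)*(5 - 1*(-14)) - 1*900 = (1/7)*(-14)*(5 + 14) - 900 = (1/7)*(-14)*19 - 900 = -38 - 900 = -938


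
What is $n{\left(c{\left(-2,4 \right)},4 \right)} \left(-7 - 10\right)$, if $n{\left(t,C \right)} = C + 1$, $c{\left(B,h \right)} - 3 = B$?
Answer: $-85$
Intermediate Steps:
$c{\left(B,h \right)} = 3 + B$
$n{\left(t,C \right)} = 1 + C$
$n{\left(c{\left(-2,4 \right)},4 \right)} \left(-7 - 10\right) = \left(1 + 4\right) \left(-7 - 10\right) = 5 \left(-17\right) = -85$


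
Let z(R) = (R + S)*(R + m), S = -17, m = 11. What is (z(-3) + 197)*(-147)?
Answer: -5439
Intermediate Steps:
z(R) = (-17 + R)*(11 + R) (z(R) = (R - 17)*(R + 11) = (-17 + R)*(11 + R))
(z(-3) + 197)*(-147) = ((-187 + (-3)**2 - 6*(-3)) + 197)*(-147) = ((-187 + 9 + 18) + 197)*(-147) = (-160 + 197)*(-147) = 37*(-147) = -5439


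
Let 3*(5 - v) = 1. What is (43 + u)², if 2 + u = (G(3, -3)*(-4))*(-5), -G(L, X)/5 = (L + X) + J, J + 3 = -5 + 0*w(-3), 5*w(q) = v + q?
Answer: 707281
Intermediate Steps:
v = 14/3 (v = 5 - ⅓*1 = 5 - ⅓ = 14/3 ≈ 4.6667)
w(q) = 14/15 + q/5 (w(q) = (14/3 + q)/5 = 14/15 + q/5)
J = -8 (J = -3 + (-5 + 0*(14/15 + (⅕)*(-3))) = -3 + (-5 + 0*(14/15 - ⅗)) = -3 + (-5 + 0*(⅓)) = -3 + (-5 + 0) = -3 - 5 = -8)
G(L, X) = 40 - 5*L - 5*X (G(L, X) = -5*((L + X) - 8) = -5*(-8 + L + X) = 40 - 5*L - 5*X)
u = 798 (u = -2 + ((40 - 5*3 - 5*(-3))*(-4))*(-5) = -2 + ((40 - 15 + 15)*(-4))*(-5) = -2 + (40*(-4))*(-5) = -2 - 160*(-5) = -2 + 800 = 798)
(43 + u)² = (43 + 798)² = 841² = 707281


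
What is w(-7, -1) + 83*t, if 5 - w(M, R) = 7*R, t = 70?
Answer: 5822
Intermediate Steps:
w(M, R) = 5 - 7*R
w(-7, -1) + 83*t = (5 - 7*(-1)) + 83*70 = (5 + 7) + 5810 = 12 + 5810 = 5822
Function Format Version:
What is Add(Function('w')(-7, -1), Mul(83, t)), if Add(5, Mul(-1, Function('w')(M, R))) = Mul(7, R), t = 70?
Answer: 5822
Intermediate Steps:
Function('w')(M, R) = Add(5, Mul(-7, R)) (Function('w')(M, R) = Add(5, Mul(-1, Mul(7, R))) = Add(5, Mul(-7, R)))
Add(Function('w')(-7, -1), Mul(83, t)) = Add(Add(5, Mul(-7, -1)), Mul(83, 70)) = Add(Add(5, 7), 5810) = Add(12, 5810) = 5822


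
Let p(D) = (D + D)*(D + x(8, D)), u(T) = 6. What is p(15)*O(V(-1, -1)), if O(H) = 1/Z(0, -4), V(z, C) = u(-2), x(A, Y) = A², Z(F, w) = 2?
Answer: 1185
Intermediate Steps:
p(D) = 2*D*(64 + D) (p(D) = (D + D)*(D + 8²) = (2*D)*(D + 64) = (2*D)*(64 + D) = 2*D*(64 + D))
V(z, C) = 6
O(H) = ½ (O(H) = 1/2 = ½)
p(15)*O(V(-1, -1)) = (2*15*(64 + 15))*(½) = (2*15*79)*(½) = 2370*(½) = 1185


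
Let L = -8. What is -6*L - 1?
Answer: 47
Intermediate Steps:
-6*L - 1 = -6*(-8) - 1 = 48 - 1 = 47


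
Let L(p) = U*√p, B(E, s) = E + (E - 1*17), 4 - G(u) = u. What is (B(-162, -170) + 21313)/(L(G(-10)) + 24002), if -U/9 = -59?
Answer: 251684972/286074275 - 5568066*√14/286074275 ≈ 0.80696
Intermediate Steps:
G(u) = 4 - u
U = 531 (U = -9*(-59) = 531)
B(E, s) = -17 + 2*E (B(E, s) = E + (E - 17) = E + (-17 + E) = -17 + 2*E)
L(p) = 531*√p
(B(-162, -170) + 21313)/(L(G(-10)) + 24002) = ((-17 + 2*(-162)) + 21313)/(531*√(4 - 1*(-10)) + 24002) = ((-17 - 324) + 21313)/(531*√(4 + 10) + 24002) = (-341 + 21313)/(531*√14 + 24002) = 20972/(24002 + 531*√14)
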